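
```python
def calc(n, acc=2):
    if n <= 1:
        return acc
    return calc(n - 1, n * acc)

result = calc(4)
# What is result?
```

Accumulator trace (n, acc): (4, 2) -> (3, 8) -> (2, 24) -> (1, 48) -> return 48

Answer: 48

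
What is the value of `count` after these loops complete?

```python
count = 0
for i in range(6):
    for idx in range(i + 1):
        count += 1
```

Triangle: 1 + 2 + ... + 6
`count` takes the values: 0 → 1 → 2 → 3 → 4 → 5 → 6 → 7 → 8 → 9 → 10 → 11 → 12 → 13 → 14 → 15 → 16 → 17 → 18 → 19 → 20 → 21

Answer: 21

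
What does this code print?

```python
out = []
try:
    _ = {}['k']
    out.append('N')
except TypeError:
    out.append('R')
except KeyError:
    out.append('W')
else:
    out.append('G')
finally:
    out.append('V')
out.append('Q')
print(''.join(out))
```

Execution trace: 'W' (except KeyError) → 'V' (finally) → 'Q' (after the try/except). Output: WVQ

Answer: WVQ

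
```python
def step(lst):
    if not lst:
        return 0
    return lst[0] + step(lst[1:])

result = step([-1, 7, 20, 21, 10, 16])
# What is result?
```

(-1) + 7 + 20 + 21 + 10 + 16 + 0 = 73

Answer: 73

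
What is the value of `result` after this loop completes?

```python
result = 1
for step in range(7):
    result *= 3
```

3^7 = 2187
`result` takes the values: 1 → 3 → 9 → 27 → 81 → 243 → 729 → 2187

Answer: 2187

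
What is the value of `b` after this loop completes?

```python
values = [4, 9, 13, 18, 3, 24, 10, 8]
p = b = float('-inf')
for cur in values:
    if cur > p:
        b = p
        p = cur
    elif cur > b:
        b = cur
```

Second largest (with repeats) in [4, 9, 13, 18, 3, 24, 10, 8]
`b` takes the values: -inf → 4 → 9 → 13 → 18

Answer: 18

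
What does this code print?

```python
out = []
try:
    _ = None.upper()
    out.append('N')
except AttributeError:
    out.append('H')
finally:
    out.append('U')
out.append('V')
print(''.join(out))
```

Execution trace: 'H' (except AttributeError) → 'U' (finally) → 'V' (after the try/except). Output: HUV

Answer: HUV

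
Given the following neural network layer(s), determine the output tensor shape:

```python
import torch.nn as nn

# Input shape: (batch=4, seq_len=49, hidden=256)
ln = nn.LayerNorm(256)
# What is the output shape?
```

Input: (4, 49, 256) -> Output: (4, 49, 256)

Answer: (4, 49, 256)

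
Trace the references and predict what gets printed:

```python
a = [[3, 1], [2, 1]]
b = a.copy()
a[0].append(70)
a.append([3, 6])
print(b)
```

Key concept: shallow copy with nested lists.
Step by step:
`a = [[3, 1], [2, 1]]` → a = [[3, 1], [2, 1]]
`b = a.copy()` → b = [[3, 1], [2, 1]]
`a[0].append(70)` → a = [[3, 1, 70], [2, 1]]; b = [[3, 1, 70], [2, 1]]
`a.append([3, 6])` → a = [[3, 1, 70], [2, 1], [3, 6]]
`print(b)` → prints [[3, 1, 70], [2, 1]]

Answer: [[3, 1, 70], [2, 1]]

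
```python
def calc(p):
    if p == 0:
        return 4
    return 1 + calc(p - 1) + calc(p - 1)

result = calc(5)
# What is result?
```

calc(p) = 1 + 2·calc(p-1), calc(0)=4. Closed form: (4+1)·2^5 - 1 = 159.

Answer: 159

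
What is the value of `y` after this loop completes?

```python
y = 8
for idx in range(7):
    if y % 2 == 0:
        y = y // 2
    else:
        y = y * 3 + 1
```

Collatz-style transformation from 8
`y` takes the values: 8 → 4 → 2 → 1 → 4 → 2 → 1 → 4

Answer: 4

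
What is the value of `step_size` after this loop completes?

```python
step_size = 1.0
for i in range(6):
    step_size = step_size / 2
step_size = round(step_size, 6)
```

Halving LR 6 times: 1 / 2^6
`step_size` takes the values: 1.0 → 0.5 → 0.25 → 0.125 → 0.0625 → 0.03125 → 0.015625

Answer: 0.015625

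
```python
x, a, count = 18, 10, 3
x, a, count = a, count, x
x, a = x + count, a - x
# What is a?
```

Trace:
`x, a, count = 18, 10, 3` → x = 18; a = 10; count = 3
`x, a, count = a, count, x` → x = 10; a = 3; count = 18
`x, a = x + count, a - x` → x = 28; a = -7
So a = -7

Answer: -7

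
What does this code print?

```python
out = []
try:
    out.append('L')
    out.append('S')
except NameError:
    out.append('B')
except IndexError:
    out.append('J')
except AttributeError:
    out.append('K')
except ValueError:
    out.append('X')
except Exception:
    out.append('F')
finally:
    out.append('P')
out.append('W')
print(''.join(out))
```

Execution trace: 'L' (try body) → 'S' (try body, no exception) → 'P' (finally) → 'W' (after the try/except). Output: LSPW

Answer: LSPW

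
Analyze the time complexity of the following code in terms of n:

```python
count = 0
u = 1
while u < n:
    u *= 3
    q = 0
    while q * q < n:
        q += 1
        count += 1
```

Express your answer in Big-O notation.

Each loop level contributes: log n × √n. Multiplying the contributions gives O(√n log n).

Answer: O(√n log n)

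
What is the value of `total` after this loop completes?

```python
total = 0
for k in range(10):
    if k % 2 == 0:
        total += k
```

Sum of even numbers 0 to 9
`total` takes the values: 0 → 2 → 6 → 12 → 20

Answer: 20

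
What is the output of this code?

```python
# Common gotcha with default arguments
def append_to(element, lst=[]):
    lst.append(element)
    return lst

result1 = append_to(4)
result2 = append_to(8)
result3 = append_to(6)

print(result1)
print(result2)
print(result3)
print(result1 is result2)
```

Key concept: mutable default argument gotcha.
Step by step:
`result1 = append_to(4)` → result1 = [4]
`result2 = append_to(8)` → result1 = [4, 8] (same object as result2); result2 = [4, 8] (same object as result1)
`result3 = append_to(6)` → result1 = [4, 8, 6] (same object as result2, result3); result2 = [4, 8, 6] (same object as result1, result3); result3 = [4, 8, 6] (same object as result1, result2)
`print(result1)` → prints [4, 8, 6]
`print(result2)` → prints [4, 8, 6]
`print(result3)` → prints [4, 8, 6]
`print(result1 is result2)` → prints True

Answer:
[4, 8, 6]
[4, 8, 6]
[4, 8, 6]
True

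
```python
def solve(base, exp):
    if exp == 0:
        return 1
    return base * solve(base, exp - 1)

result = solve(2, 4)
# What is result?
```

solve(2, 4) = 2 * 2 * 2 * 2 = 16

Answer: 16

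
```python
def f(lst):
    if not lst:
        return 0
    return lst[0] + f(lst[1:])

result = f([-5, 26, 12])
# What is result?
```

(-5) + 26 + 12 + 0 = 33

Answer: 33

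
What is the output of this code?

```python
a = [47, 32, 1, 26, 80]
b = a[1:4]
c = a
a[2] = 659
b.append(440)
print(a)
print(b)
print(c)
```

Key concept: slice vs alias.
Step by step:
`a = [47, 32, 1, 26, 80]` → a = [47, 32, 1, 26, 80]
`b = a[1:4]` → b = [32, 1, 26]
`c = a` → c = [47, 32, 1, 26, 80] (same object as a)
`a[2] = 659` → a = [47, 32, 659, 26, 80] (same object as c); c = [47, 32, 659, 26, 80] (same object as a)
`b.append(440)` → b = [32, 1, 26, 440]
`print(a)` → prints [47, 32, 659, 26, 80]
`print(b)` → prints [32, 1, 26, 440]
`print(c)` → prints [47, 32, 659, 26, 80]

Answer:
[47, 32, 659, 26, 80]
[32, 1, 26, 440]
[47, 32, 659, 26, 80]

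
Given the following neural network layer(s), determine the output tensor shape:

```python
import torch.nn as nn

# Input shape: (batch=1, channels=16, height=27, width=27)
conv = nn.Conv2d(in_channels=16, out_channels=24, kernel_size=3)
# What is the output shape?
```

Input: (1, 16, 27, 27) -> Output: (1, 24, 25, 25)

Answer: (1, 24, 25, 25)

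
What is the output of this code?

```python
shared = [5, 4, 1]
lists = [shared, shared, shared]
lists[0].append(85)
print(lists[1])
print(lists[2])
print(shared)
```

Key concept: list of same reference.
Step by step:
`shared = [5, 4, 1]` → shared = [5, 4, 1]
`lists = [shared, shared, shared]` → lists = [[5, 4, 1], [5, 4, 1], [5, 4, 1]]
`lists[0].append(85)` → shared = [5, 4, 1, 85]; lists = [[5, 4, 1, 85], [5, 4, 1, 85], [5, 4, 1, 85]]
`print(lists[1])` → prints [5, 4, 1, 85]
`print(lists[2])` → prints [5, 4, 1, 85]
`print(shared)` → prints [5, 4, 1, 85]

Answer:
[5, 4, 1, 85]
[5, 4, 1, 85]
[5, 4, 1, 85]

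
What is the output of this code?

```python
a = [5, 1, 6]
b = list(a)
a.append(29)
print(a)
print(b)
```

Key concept: list() constructor creates copy.
Step by step:
`a = [5, 1, 6]` → a = [5, 1, 6]
`b = list(a)` → b = [5, 1, 6]
`a.append(29)` → a = [5, 1, 6, 29]
`print(a)` → prints [5, 1, 6, 29]
`print(b)` → prints [5, 1, 6]

Answer:
[5, 1, 6, 29]
[5, 1, 6]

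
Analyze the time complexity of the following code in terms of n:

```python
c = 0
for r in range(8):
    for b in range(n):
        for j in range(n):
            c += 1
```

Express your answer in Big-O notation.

Each loop level contributes: 1 × n × n. Multiplying the contributions gives O(n^2).

Answer: O(n^2)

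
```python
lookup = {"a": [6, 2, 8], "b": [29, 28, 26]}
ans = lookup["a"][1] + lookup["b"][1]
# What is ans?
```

Trace:
`lookup = {"a": [6, 2, 8], "b": [29, 28, 26]}` → lookup = {'a': [6, 2, 8], 'b': [29, 28, 26]}
`ans = lookup["a"][1] + lookup["b"][1]` → ans = 30
So ans = 30

Answer: 30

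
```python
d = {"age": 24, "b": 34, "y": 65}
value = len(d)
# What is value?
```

Trace:
`d = {"age": 24, "b": 34, "y": 65}` → d = {'age': 24, 'b': 34, 'y': 65}
`value = len(d)` → value = 3
So value = 3

Answer: 3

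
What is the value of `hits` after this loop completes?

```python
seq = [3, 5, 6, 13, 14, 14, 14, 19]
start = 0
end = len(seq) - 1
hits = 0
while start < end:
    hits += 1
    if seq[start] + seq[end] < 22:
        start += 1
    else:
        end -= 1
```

Steps to find pair summing to 22
`hits` takes the values: 0 → 1 → 2 → 3 → 4 → 5 → 6 → 7

Answer: 7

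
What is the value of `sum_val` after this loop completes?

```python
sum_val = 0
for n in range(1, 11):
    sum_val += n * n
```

Sum of squares 1² to 10² = 385
`sum_val` takes the values: 0 → 1 → 5 → 14 → 30 → 55 → 91 → 140 → 204 → 285 → 385

Answer: 385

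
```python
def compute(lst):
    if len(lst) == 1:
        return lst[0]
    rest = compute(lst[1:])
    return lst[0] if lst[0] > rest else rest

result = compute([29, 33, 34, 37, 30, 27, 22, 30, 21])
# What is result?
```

Recursive max over [29, 33, 34, 37, 30, 27, 22, 30, 21] = 37

Answer: 37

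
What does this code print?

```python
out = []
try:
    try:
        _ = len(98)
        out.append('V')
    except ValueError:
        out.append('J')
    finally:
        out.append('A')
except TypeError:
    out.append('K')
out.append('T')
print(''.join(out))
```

Execution trace: 'A' (finally) → 'K' (outer except TypeError) → 'T' (after the try/except). Output: AKT

Answer: AKT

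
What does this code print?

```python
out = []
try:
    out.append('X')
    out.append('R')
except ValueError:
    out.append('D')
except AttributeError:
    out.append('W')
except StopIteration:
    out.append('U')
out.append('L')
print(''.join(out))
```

Execution trace: 'X' (try body) → 'R' (try body, no exception) → 'L' (after the try/except). Output: XRL

Answer: XRL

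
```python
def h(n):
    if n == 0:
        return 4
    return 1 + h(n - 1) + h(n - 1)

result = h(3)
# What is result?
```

h(n) = 1 + 2·h(n-1), h(0)=4. Closed form: (4+1)·2^3 - 1 = 39.

Answer: 39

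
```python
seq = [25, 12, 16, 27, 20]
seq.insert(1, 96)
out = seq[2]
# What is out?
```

Trace:
`seq = [25, 12, 16, 27, 20]` → seq = [25, 12, 16, 27, 20]
`seq.insert(1, 96)` → seq = [25, 96, 12, 16, 27, 20]
`out = seq[2]` → out = 12
So out = 12

Answer: 12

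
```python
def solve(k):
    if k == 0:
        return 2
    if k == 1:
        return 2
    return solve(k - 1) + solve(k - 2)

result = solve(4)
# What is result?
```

Build up from base cases: solve(0)=2, solve(1)=2, solve(2)=4, solve(3)=6, solve(4)=10

Answer: 10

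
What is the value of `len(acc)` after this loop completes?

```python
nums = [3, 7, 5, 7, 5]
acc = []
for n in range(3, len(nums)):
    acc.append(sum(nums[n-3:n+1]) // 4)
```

Number of 4-element averages
`acc` takes the values: [] → [5] → [5, 6]
So `len(acc)` = 2

Answer: 2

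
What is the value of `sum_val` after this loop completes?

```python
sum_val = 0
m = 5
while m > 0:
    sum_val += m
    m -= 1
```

Sum 5 down to 1
`sum_val` takes the values: 0 → 5 → 9 → 12 → 14 → 15

Answer: 15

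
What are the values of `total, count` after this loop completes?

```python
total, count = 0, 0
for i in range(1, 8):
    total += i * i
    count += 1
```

Sum of squares and count
`total, count` takes the values: (0, 0) → (1, 0) → (1, 1) → (5, 1) → (5, 2) → (14, 2) → (14, 3) → (30, 3) → (30, 4) → (55, 4) → (55, 5) → (91, 5) → (91, 6) → (140, 6) → (140, 7)

Answer: 140, 7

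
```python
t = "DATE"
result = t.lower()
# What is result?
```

Trace:
`t = "DATE"` → t = 'DATE'
`result = t.lower()` → result = 'date'
So result = 'date'

Answer: 'date'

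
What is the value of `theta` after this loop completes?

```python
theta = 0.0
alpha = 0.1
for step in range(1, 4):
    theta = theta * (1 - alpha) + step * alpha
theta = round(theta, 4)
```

Moving average with lr=0.1
`theta` takes the values: 0.0 → 0.1 → 0.29 → 0.561

Answer: 0.561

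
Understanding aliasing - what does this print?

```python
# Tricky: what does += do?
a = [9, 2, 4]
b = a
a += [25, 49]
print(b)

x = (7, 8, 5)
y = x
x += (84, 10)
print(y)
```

Key concept: += behavior differs for mutable vs immutable.
Step by step:
`a = [9, 2, 4]` → a = [9, 2, 4]
`b = a` → b = [9, 2, 4] (same object as a)
`a += [25, 49]` → a = [9, 2, 4, 25, 49] (same object as b); b = [9, 2, 4, 25, 49] (same object as a)
`print(b)` → prints [9, 2, 4, 25, 49]
`x = (7, 8, 5)` → x = (7, 8, 5)
`y = x` → y = (7, 8, 5)
`x += (84, 10)` → x = (7, 8, 5, 84, 10)
`print(y)` → prints (7, 8, 5)

Answer:
[9, 2, 4, 25, 49]
(7, 8, 5)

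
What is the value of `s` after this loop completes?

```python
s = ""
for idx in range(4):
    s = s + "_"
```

Repeat '_' 4 times
`s` takes the values: "" → "_" → "__" → "___" → "____"

Answer: "____"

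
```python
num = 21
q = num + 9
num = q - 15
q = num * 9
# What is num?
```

Trace:
`num = 21` → num = 21
`q = num + 9` → q = 30
`num = q - 15` → num = 15
`q = num * 9` → q = 135
So num = 15

Answer: 15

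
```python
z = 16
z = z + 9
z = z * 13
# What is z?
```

Trace:
`z = 16` → z = 16
`z = z + 9` → z = 25
`z = z * 13` → z = 325
So z = 325

Answer: 325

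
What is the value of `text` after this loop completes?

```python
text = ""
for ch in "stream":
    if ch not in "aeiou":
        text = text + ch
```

Remove vowels from 'stream'
`text` takes the values: "" → "s" → "st" → "str" → "strm"

Answer: "strm"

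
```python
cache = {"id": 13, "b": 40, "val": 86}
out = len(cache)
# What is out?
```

Trace:
`cache = {"id": 13, "b": 40, "val": 86}` → cache = {'id': 13, 'b': 40, 'val': 86}
`out = len(cache)` → out = 3
So out = 3

Answer: 3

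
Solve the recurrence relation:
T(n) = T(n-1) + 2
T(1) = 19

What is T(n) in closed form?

Unrolling: T(n) = T(1) + 2·(n-1) = 19 + 2(n-1) = 2n + 17.

Answer: T(n) = 2n + 17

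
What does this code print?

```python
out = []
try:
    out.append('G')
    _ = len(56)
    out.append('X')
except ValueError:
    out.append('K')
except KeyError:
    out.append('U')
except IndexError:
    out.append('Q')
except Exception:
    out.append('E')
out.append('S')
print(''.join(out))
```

Execution trace: 'G' (try body) → 'E' (except Exception) → 'S' (after the try/except). Output: GES

Answer: GES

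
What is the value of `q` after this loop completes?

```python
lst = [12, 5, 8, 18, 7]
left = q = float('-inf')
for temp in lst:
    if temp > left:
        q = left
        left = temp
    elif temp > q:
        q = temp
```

Second largest (with repeats) in [12, 5, 8, 18, 7]
`q` takes the values: -inf → 5 → 8 → 12

Answer: 12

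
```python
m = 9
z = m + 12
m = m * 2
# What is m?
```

Trace:
`m = 9` → m = 9
`z = m + 12` → z = 21
`m = m * 2` → m = 18
So m = 18

Answer: 18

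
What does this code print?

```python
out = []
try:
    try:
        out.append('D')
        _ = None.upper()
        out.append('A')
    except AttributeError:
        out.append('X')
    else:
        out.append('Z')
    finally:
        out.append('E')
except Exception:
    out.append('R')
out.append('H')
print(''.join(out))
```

Execution trace: 'D' (inner try body) → 'X' (inner except AttributeError) → 'E' (inner finally) → 'H' (after the try/except). Output: DXEH

Answer: DXEH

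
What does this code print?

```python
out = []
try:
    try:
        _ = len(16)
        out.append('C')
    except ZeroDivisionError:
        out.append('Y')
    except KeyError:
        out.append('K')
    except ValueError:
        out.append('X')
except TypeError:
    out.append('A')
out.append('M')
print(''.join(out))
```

Execution trace: 'A' (outer except TypeError) → 'M' (after the try/except). Output: AM

Answer: AM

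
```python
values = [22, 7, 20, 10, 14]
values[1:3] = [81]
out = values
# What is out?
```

Trace:
`values = [22, 7, 20, 10, 14]` → values = [22, 7, 20, 10, 14]
`values[1:3] = [81]` → values = [22, 81, 10, 14]
`out = values` → out = [22, 81, 10, 14]
So out = [22, 81, 10, 14]

Answer: [22, 81, 10, 14]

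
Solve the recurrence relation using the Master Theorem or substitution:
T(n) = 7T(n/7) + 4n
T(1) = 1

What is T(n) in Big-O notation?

By Master Theorem: a=7, b=7, f(n)=4n. Since log_7(7) = 1 and f(n) = Θ(n^1), Case 2 applies. T(n) = O(n log n).

Answer: O(n log n)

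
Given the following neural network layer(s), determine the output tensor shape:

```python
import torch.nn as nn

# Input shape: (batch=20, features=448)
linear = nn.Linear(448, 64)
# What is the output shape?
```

Input: (20, 448) -> Output: (20, 64)

Answer: (20, 64)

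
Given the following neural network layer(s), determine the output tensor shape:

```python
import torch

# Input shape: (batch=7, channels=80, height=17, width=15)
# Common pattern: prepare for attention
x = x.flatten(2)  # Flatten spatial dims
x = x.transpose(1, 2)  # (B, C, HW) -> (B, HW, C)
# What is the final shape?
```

Input: (7, 80, 17, 15) -> after flatten(2): (7, 80, 255) -> Output: (7, 255, 80)

Answer: (7, 255, 80)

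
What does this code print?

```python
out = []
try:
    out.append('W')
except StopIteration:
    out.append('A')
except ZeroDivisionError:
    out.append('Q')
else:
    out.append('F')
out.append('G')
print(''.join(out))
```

Execution trace: 'W' (try body, no exception) → 'F' (else) → 'G' (after the try/except). Output: WFG

Answer: WFG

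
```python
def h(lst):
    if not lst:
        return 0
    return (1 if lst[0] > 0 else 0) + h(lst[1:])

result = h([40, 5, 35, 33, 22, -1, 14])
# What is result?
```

Count of positive elements in [40, 5, 35, 33, 22, -1, 14] = 6

Answer: 6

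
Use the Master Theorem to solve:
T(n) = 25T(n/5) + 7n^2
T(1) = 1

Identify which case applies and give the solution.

a=25, b=5, f(n)=7n^2. log_5(25) = 2. Since c=2 = 2, Case 2 applies: T(n) = Θ(n^log_b(a) · log n) = O(n^2 log n).

Answer: O(n^2 log n) - Case 2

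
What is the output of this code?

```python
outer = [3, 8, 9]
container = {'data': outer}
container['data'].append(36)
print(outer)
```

Key concept: dict holds reference to list.
Step by step:
`outer = [3, 8, 9]` → outer = [3, 8, 9]
`container = {'data': outer}` → container = {'data': [3, 8, 9]}
`container['data'].append(36)` → outer = [3, 8, 9, 36]; container = {'data': [3, 8, 9, 36]}
`print(outer)` → prints [3, 8, 9, 36]

Answer: [3, 8, 9, 36]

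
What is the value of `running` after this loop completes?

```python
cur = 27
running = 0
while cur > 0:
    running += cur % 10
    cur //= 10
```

Sum digits of 27
`running` takes the values: 0 → 7 → 9

Answer: 9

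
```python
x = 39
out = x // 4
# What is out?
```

Trace:
`x = 39` → x = 39
`out = x // 4` → out = 9
So out = 9

Answer: 9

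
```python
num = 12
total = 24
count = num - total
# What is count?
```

Trace:
`num = 12` → num = 12
`total = 24` → total = 24
`count = num - total` → count = -12
So count = -12

Answer: -12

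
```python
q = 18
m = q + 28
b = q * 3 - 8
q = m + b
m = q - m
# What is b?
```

Trace:
`q = 18` → q = 18
`m = q + 28` → m = 46
`b = q * 3 - 8` → b = 46
`q = m + b` → q = 92
`m = q - m` → m = 46
So b = 46

Answer: 46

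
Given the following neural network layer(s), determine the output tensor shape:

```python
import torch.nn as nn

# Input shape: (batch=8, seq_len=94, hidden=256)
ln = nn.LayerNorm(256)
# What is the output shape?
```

Input: (8, 94, 256) -> Output: (8, 94, 256)

Answer: (8, 94, 256)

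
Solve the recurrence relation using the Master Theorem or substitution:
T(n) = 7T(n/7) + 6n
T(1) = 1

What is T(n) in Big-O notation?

By Master Theorem: a=7, b=7, f(n)=6n. Since log_7(7) = 1 and f(n) = Θ(n^1), Case 2 applies. T(n) = O(n log n).

Answer: O(n log n)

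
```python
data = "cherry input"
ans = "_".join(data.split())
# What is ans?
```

Trace:
`data = "cherry input"` → data = 'cherry input'
`ans = "_".join(data.split())` → ans = 'cherry_input'
So ans = 'cherry_input'

Answer: 'cherry_input'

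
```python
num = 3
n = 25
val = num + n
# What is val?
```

Trace:
`num = 3` → num = 3
`n = 25` → n = 25
`val = num + n` → val = 28
So val = 28

Answer: 28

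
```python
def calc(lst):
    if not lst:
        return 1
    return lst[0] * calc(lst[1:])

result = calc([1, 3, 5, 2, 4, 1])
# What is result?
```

Product over [1, 3, 5, 2, 4, 1] = 1 * 3 * 5 * 2 * 4 * 1 = 120

Answer: 120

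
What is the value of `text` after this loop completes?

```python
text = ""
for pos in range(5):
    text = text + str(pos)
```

Concatenate digits 0 to 4
`text` takes the values: "" → "0" → "01" → "012" → "0123" → "01234"

Answer: "01234"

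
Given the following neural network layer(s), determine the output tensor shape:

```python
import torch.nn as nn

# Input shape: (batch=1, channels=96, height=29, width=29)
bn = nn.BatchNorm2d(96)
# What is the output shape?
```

Input: (1, 96, 29, 29) -> Output: (1, 96, 29, 29)

Answer: (1, 96, 29, 29)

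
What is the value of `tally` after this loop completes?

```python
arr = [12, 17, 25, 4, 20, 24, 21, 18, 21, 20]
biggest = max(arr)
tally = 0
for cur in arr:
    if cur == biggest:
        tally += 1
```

Count of max value 25 in [12, 17, 25, 4, 20, 24, 21, 18, 21, 20]
`tally` takes the values: 0 → 1

Answer: 1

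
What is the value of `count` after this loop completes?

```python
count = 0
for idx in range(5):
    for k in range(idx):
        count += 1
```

Triangle number: 0+1+2+...+4
`count` takes the values: 0 → 1 → 2 → 3 → 4 → 5 → 6 → 7 → 8 → 9 → 10

Answer: 10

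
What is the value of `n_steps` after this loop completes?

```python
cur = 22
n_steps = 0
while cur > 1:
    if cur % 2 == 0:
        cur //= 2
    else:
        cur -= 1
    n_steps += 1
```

Steps to reduce 22 to 1
`n_steps` takes the values: 0 → 1 → 2 → 3 → 4 → 5 → 6

Answer: 6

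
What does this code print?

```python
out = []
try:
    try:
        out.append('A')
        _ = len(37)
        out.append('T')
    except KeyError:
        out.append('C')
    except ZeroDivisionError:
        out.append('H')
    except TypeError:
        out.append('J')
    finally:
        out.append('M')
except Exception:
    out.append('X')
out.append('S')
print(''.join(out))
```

Execution trace: 'A' (inner try body) → 'J' (inner except TypeError) → 'M' (inner finally) → 'S' (after the try/except). Output: AJMS

Answer: AJMS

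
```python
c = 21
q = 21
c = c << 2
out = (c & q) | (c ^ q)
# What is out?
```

Trace:
`c = 21` → c = 21
`q = 21` → q = 21
`c = c << 2` → c = 84
`out = (c & q) | (c ^ q)` → out = 85
So out = 85

Answer: 85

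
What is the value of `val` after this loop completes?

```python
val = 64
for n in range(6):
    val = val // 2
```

Halve 6 times: 64 // 2^6 = 1
`val` takes the values: 64 → 32 → 16 → 8 → 4 → 2 → 1

Answer: 1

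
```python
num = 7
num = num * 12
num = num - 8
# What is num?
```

Trace:
`num = 7` → num = 7
`num = num * 12` → num = 84
`num = num - 8` → num = 76
So num = 76

Answer: 76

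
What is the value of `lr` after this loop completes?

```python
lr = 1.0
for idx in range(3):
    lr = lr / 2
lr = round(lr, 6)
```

Halving LR 3 times: 1 / 2^3
`lr` takes the values: 1.0 → 0.5 → 0.25 → 0.125

Answer: 0.125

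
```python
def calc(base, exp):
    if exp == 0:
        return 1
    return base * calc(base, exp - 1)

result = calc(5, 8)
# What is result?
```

calc(5, 8) = 5 * 5 * 5 * 5 * 5 * 5 * 5 * 5 = 390625

Answer: 390625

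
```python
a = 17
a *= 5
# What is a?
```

Trace:
`a = 17` → a = 17
`a *= 5` → a = 85
So a = 85

Answer: 85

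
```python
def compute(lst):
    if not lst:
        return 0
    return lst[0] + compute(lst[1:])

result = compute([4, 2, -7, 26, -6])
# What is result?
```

4 + 2 + (-7) + 26 + (-6) + 0 = 19

Answer: 19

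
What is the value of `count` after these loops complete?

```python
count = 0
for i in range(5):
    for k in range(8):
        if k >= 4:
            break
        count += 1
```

Inner breaks at 4, outer runs 5 times
`count` takes the values: 0 → 1 → 2 → 3 → 4 → 5 → 6 → 7 → 8 → 9 → 10 → 11 → 12 → 13 → 14 → 15 → 16 → 17 → 18 → 19 → 20

Answer: 20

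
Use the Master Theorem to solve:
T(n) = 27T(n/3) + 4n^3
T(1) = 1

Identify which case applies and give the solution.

a=27, b=3, f(n)=4n^3. log_3(27) = 3. Since c=3 = 3, Case 2 applies: T(n) = Θ(n^log_b(a) · log n) = O(n^3 log n).

Answer: O(n^3 log n) - Case 2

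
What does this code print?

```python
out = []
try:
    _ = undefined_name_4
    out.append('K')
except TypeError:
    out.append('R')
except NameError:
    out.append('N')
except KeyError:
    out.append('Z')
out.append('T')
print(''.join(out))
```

Execution trace: 'N' (except NameError) → 'T' (after the try/except). Output: NT

Answer: NT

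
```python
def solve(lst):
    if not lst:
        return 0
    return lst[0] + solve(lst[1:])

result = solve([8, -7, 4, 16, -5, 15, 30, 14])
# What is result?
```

8 + (-7) + 4 + 16 + (-5) + 15 + 30 + 14 + 0 = 75

Answer: 75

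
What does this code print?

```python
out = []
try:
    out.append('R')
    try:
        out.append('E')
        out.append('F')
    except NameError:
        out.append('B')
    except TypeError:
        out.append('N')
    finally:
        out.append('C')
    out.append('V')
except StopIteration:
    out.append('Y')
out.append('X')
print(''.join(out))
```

Execution trace: 'R' (try body) → 'E' (inner try body) → 'F' (inner try body, no exception) → 'C' (inner finally) → 'V' (try body, no exception) → 'X' (after the try/except). Output: REFCVX

Answer: REFCVX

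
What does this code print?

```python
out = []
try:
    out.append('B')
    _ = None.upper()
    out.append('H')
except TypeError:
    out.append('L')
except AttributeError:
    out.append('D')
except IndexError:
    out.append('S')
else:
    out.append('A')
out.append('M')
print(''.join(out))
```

Execution trace: 'B' (try body) → 'D' (except AttributeError) → 'M' (after the try/except). Output: BDM

Answer: BDM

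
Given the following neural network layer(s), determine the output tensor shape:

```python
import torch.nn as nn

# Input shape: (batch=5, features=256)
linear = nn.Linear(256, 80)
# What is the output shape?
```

Input: (5, 256) -> Output: (5, 80)

Answer: (5, 80)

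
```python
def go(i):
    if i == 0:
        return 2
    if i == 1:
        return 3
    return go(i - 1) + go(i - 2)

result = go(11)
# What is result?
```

Build up from base cases: go(0)=2, go(1)=3, go(2)=5, go(3)=8, go(4)=13, go(5)=21, go(6)=34, ..., go(11)=377

Answer: 377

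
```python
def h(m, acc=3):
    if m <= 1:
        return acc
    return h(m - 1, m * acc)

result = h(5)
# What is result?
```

Accumulator trace (n, acc): (5, 3) -> (4, 15) -> (3, 60) -> (2, 180) -> (1, 360) -> return 360

Answer: 360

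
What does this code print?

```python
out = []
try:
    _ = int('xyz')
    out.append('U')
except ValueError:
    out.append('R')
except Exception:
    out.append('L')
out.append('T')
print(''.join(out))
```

Execution trace: 'R' (except ValueError) → 'T' (after the try/except). Output: RT

Answer: RT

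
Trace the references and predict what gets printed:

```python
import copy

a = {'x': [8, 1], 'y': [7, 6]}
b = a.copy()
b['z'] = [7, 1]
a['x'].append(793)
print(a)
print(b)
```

Key concept: shallow copy of dict with mutable values.
Step by step:
`a = {'x': [8, 1], 'y': [7, 6]}` → a = {'x': [8, 1], 'y': [7, 6]}
`b = a.copy()` → b = {'x': [8, 1], 'y': [7, 6]}
`b['z'] = [7, 1]` → b = {'x': [8, 1], 'y': [7, 6], 'z': [7, 1]}
`a['x'].append(793)` → a = {'x': [8, 1, 793], 'y': [7, 6]}; b = {'x': [8, 1, 793], 'y': [7, 6], 'z': [7, 1]}
`print(a)` → prints {'x': [8, 1, 793], 'y': [7, 6]}
`print(b)` → prints {'x': [8, 1, 793], 'y': [7, 6], 'z': [7, 1]}

Answer:
{'x': [8, 1, 793], 'y': [7, 6]}
{'x': [8, 1, 793], 'y': [7, 6], 'z': [7, 1]}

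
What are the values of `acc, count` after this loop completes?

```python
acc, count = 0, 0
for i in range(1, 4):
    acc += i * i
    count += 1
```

Sum of squares and count
`acc, count` takes the values: (0, 0) → (1, 0) → (1, 1) → (5, 1) → (5, 2) → (14, 2) → (14, 3)

Answer: 14, 3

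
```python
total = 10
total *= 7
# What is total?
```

Trace:
`total = 10` → total = 10
`total *= 7` → total = 70
So total = 70

Answer: 70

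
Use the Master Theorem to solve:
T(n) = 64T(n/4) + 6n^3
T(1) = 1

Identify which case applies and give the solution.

a=64, b=4, f(n)=6n^3. log_4(64) = 3. Since c=3 = 3, Case 2 applies: T(n) = Θ(n^log_b(a) · log n) = O(n^3 log n).

Answer: O(n^3 log n) - Case 2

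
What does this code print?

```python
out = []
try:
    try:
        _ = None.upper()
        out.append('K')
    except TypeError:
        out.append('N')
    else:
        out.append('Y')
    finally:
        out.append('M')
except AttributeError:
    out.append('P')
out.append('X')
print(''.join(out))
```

Execution trace: 'M' (finally) → 'P' (outer except AttributeError) → 'X' (after the try/except). Output: MPX

Answer: MPX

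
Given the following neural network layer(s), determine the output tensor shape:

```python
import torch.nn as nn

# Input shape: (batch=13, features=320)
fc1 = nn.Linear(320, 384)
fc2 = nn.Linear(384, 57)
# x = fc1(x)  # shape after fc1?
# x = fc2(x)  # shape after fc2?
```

Input: (13, 320) -> after fc1: (13, 384) -> Output: (13, 57)

Answer: (13, 57)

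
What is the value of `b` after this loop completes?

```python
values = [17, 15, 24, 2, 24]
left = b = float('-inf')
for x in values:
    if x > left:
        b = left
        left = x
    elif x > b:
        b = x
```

Second largest (with repeats) in [17, 15, 24, 2, 24]
`b` takes the values: -inf → 15 → 17 → 24

Answer: 24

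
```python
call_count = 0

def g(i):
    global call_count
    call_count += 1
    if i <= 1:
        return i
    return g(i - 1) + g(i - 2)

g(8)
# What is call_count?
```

Calls(i) = 1 + Calls(i-1) + Calls(i-2); Calls(0)=Calls(1)=1. For i=8 this gives 67.

Answer: 67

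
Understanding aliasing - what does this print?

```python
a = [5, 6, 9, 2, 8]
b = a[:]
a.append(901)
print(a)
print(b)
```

Key concept: slice [:] creates copy.
Step by step:
`a = [5, 6, 9, 2, 8]` → a = [5, 6, 9, 2, 8]
`b = a[:]` → b = [5, 6, 9, 2, 8]
`a.append(901)` → a = [5, 6, 9, 2, 8, 901]
`print(a)` → prints [5, 6, 9, 2, 8, 901]
`print(b)` → prints [5, 6, 9, 2, 8]

Answer:
[5, 6, 9, 2, 8, 901]
[5, 6, 9, 2, 8]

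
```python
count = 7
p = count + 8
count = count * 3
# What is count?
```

Trace:
`count = 7` → count = 7
`p = count + 8` → p = 15
`count = count * 3` → count = 21
So count = 21

Answer: 21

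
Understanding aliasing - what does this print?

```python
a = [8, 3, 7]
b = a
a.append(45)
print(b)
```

Key concept: basic list aliasing.
Step by step:
`a = [8, 3, 7]` → a = [8, 3, 7]
`b = a` → b = [8, 3, 7] (same object as a)
`a.append(45)` → a = [8, 3, 7, 45] (same object as b); b = [8, 3, 7, 45] (same object as a)
`print(b)` → prints [8, 3, 7, 45]

Answer: [8, 3, 7, 45]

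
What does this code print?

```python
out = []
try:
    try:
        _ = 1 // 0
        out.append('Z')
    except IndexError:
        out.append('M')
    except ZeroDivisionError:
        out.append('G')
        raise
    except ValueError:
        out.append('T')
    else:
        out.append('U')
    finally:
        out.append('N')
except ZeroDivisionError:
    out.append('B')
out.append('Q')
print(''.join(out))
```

Execution trace: 'G' (inner except ZeroDivisionError) → 'N' (inner finally) → 'B' (outer except ZeroDivisionError) → 'Q' (after the try/except). Output: GNBQ

Answer: GNBQ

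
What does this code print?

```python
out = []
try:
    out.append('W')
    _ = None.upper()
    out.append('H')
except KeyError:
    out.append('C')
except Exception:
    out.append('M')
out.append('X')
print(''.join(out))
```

Execution trace: 'W' (try body) → 'M' (except Exception) → 'X' (after the try/except). Output: WMX

Answer: WMX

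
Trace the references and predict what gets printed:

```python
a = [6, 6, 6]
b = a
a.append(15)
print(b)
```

Key concept: basic list aliasing.
Step by step:
`a = [6, 6, 6]` → a = [6, 6, 6]
`b = a` → b = [6, 6, 6] (same object as a)
`a.append(15)` → a = [6, 6, 6, 15] (same object as b); b = [6, 6, 6, 15] (same object as a)
`print(b)` → prints [6, 6, 6, 15]

Answer: [6, 6, 6, 15]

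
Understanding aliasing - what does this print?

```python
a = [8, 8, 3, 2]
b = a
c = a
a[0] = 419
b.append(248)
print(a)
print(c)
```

Key concept: multiple aliases.
Step by step:
`a = [8, 8, 3, 2]` → a = [8, 8, 3, 2]
`b = a` → b = [8, 8, 3, 2] (same object as a)
`c = a` → c = [8, 8, 3, 2] (same object as a, b)
`a[0] = 419` → a = [419, 8, 3, 2] (same object as b, c); b = [419, 8, 3, 2] (same object as a, c); c = [419, 8, 3, 2] (same object as a, b)
`b.append(248)` → a = [419, 8, 3, 2, 248] (same object as b, c); b = [419, 8, 3, 2, 248] (same object as a, c); c = [419, 8, 3, 2, 248] (same object as a, b)
`print(a)` → prints [419, 8, 3, 2, 248]
`print(c)` → prints [419, 8, 3, 2, 248]

Answer:
[419, 8, 3, 2, 248]
[419, 8, 3, 2, 248]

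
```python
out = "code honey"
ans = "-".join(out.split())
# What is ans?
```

Trace:
`out = "code honey"` → out = 'code honey'
`ans = "-".join(out.split())` → ans = 'code-honey'
So ans = 'code-honey'

Answer: 'code-honey'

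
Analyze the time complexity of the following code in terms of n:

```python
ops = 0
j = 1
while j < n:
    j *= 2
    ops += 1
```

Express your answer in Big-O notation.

Each loop level contributes: log n. Multiplying the contributions gives O(log n).

Answer: O(log n)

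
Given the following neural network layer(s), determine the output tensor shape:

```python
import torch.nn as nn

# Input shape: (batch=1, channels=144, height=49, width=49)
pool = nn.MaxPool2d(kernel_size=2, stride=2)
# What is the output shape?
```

Input: (1, 144, 49, 49) -> Output: (1, 144, 24, 24)

Answer: (1, 144, 24, 24)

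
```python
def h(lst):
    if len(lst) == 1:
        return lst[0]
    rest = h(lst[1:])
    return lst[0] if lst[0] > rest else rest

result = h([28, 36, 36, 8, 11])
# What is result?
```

Recursive max over [28, 36, 36, 8, 11] = 36

Answer: 36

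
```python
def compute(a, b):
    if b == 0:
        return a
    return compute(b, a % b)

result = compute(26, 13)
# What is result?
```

compute(26, 13) -> compute(13, 0) -> 13

Answer: 13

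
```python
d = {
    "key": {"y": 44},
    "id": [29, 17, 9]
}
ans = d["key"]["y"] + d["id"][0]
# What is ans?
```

Trace:
`d = { ...` → d = {'key': {'y': 44}, 'id': [29, 17, 9]}
`ans = d["key"]["y"] + d["id"][0]` → ans = 73
So ans = 73

Answer: 73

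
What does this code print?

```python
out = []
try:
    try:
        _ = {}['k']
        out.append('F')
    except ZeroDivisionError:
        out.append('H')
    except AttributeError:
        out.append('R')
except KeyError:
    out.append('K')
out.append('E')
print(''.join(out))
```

Execution trace: 'K' (outer except KeyError) → 'E' (after the try/except). Output: KE

Answer: KE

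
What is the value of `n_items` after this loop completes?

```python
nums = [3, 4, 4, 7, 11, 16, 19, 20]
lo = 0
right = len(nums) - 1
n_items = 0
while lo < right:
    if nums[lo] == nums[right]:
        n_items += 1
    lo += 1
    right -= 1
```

Count matching pairs from ends
`n_items` takes the values: 0

Answer: 0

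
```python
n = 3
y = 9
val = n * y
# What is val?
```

Trace:
`n = 3` → n = 3
`y = 9` → y = 9
`val = n * y` → val = 27
So val = 27

Answer: 27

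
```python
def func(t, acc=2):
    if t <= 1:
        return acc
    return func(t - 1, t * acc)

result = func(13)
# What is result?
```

Accumulator trace (n, acc): (13, 2) -> (12, 26) -> (11, 312) -> (10, 3432) -> (9, 34320) -> (8, 308880) -> (7, 2471040) -> (6, 17297280) -> (5, 103783680) -> (4, 518918400) -> (3, 2075673600) -> (2, 6227020800) -> (1, 12454041600) -> return 12454041600

Answer: 12454041600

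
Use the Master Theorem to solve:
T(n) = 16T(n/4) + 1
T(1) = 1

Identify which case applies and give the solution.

a=16, b=4, f(n)=1. log_4(16) = 2. Since c=0 < 2, Case 1 applies: T(n) = Θ(n^log_b(a)) = O(n^2).

Answer: O(n^2) - Case 1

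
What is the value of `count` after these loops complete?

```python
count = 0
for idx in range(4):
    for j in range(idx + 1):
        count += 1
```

Triangle: 1 + 2 + ... + 4
`count` takes the values: 0 → 1 → 2 → 3 → 4 → 5 → 6 → 7 → 8 → 9 → 10

Answer: 10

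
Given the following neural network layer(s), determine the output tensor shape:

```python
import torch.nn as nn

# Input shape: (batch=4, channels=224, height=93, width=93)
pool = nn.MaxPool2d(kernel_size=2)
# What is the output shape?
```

Input: (4, 224, 93, 93) -> Output: (4, 224, 46, 46)

Answer: (4, 224, 46, 46)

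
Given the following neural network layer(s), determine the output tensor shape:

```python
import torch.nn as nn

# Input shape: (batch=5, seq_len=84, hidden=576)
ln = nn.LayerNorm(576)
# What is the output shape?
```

Input: (5, 84, 576) -> Output: (5, 84, 576)

Answer: (5, 84, 576)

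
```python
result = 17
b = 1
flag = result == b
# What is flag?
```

Trace:
`result = 17` → result = 17
`b = 1` → b = 1
`flag = result == b` → flag = False
So flag = False

Answer: False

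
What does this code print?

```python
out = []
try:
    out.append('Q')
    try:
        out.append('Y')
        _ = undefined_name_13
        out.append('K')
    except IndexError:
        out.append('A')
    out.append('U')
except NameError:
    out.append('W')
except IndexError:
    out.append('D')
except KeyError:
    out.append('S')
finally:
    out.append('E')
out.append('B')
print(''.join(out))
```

Execution trace: 'Q' (try body) → 'Y' (inner try body) → 'W' (except NameError) → 'E' (finally) → 'B' (after the try/except). Output: QYWEB

Answer: QYWEB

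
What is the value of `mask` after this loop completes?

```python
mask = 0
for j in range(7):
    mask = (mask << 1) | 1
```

Build 7 consecutive 1-bits: 0b1111111
`mask` takes the values: 0 → 1 → 3 → 7 → 15 → 31 → 63 → 127

Answer: 127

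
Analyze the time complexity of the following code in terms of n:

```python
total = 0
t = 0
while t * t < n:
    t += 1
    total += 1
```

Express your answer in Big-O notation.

Each loop level contributes: √n. Multiplying the contributions gives O(√n).

Answer: O(√n)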